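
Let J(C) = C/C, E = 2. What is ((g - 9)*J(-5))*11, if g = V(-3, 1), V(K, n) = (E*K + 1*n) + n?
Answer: -143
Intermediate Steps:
J(C) = 1
V(K, n) = 2*K + 2*n (V(K, n) = (2*K + 1*n) + n = (2*K + n) + n = (n + 2*K) + n = 2*K + 2*n)
g = -4 (g = 2*(-3) + 2*1 = -6 + 2 = -4)
((g - 9)*J(-5))*11 = ((-4 - 9)*1)*11 = -13*1*11 = -13*11 = -143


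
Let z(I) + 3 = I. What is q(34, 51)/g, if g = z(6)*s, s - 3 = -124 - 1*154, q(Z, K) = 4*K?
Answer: -68/275 ≈ -0.24727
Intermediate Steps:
z(I) = -3 + I
s = -275 (s = 3 + (-124 - 1*154) = 3 + (-124 - 154) = 3 - 278 = -275)
g = -825 (g = (-3 + 6)*(-275) = 3*(-275) = -825)
q(34, 51)/g = (4*51)/(-825) = 204*(-1/825) = -68/275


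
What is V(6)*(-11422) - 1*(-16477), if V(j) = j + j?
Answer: -120587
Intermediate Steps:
V(j) = 2*j
V(6)*(-11422) - 1*(-16477) = (2*6)*(-11422) - 1*(-16477) = 12*(-11422) + 16477 = -137064 + 16477 = -120587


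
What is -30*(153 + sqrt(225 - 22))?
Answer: -4590 - 30*sqrt(203) ≈ -5017.4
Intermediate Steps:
-30*(153 + sqrt(225 - 22)) = -30*(153 + sqrt(203)) = -4590 - 30*sqrt(203)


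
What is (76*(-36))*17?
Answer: -46512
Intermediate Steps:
(76*(-36))*17 = -2736*17 = -46512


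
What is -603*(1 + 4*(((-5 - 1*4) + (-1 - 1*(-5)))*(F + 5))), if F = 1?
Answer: 71757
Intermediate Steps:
-603*(1 + 4*(((-5 - 1*4) + (-1 - 1*(-5)))*(F + 5))) = -603*(1 + 4*(((-5 - 1*4) + (-1 - 1*(-5)))*(1 + 5))) = -603*(1 + 4*(((-5 - 4) + (-1 + 5))*6)) = -603*(1 + 4*((-9 + 4)*6)) = -603*(1 + 4*(-5*6)) = -603*(1 + 4*(-30)) = -603*(1 - 120) = -603*(-119) = 71757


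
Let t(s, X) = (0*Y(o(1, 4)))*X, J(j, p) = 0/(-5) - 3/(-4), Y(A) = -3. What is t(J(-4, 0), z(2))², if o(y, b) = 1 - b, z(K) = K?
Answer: 0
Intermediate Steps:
J(j, p) = ¾ (J(j, p) = 0*(-⅕) - 3*(-¼) = 0 + ¾ = ¾)
t(s, X) = 0 (t(s, X) = (0*(-3))*X = 0*X = 0)
t(J(-4, 0), z(2))² = 0² = 0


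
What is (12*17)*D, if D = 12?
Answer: 2448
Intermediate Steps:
(12*17)*D = (12*17)*12 = 204*12 = 2448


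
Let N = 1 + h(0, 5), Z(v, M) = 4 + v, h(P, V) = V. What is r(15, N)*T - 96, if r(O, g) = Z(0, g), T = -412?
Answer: -1744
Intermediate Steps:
N = 6 (N = 1 + 5 = 6)
r(O, g) = 4 (r(O, g) = 4 + 0 = 4)
r(15, N)*T - 96 = 4*(-412) - 96 = -1648 - 96 = -1744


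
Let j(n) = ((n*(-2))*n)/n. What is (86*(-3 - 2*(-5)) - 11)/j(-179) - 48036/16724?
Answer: -1828251/1496798 ≈ -1.2214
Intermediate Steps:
j(n) = -2*n (j(n) = ((-2*n)*n)/n = (-2*n²)/n = -2*n)
(86*(-3 - 2*(-5)) - 11)/j(-179) - 48036/16724 = (86*(-3 - 2*(-5)) - 11)/((-2*(-179))) - 48036/16724 = (86*(-3 + 10) - 11)/358 - 48036*1/16724 = (86*7 - 11)*(1/358) - 12009/4181 = (602 - 11)*(1/358) - 12009/4181 = 591*(1/358) - 12009/4181 = 591/358 - 12009/4181 = -1828251/1496798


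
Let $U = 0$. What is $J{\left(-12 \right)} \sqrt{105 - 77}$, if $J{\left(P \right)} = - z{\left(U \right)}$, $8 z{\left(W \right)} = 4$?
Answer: $- \sqrt{7} \approx -2.6458$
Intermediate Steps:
$z{\left(W \right)} = \frac{1}{2}$ ($z{\left(W \right)} = \frac{1}{8} \cdot 4 = \frac{1}{2}$)
$J{\left(P \right)} = - \frac{1}{2}$ ($J{\left(P \right)} = \left(-1\right) \frac{1}{2} = - \frac{1}{2}$)
$J{\left(-12 \right)} \sqrt{105 - 77} = - \frac{\sqrt{105 - 77}}{2} = - \frac{\sqrt{28}}{2} = - \frac{2 \sqrt{7}}{2} = - \sqrt{7}$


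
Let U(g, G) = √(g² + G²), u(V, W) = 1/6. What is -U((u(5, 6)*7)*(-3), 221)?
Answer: -√195413/2 ≈ -221.03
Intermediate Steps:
u(V, W) = ⅙
U(g, G) = √(G² + g²)
-U((u(5, 6)*7)*(-3), 221) = -√(221² + (((⅙)*7)*(-3))²) = -√(48841 + ((7/6)*(-3))²) = -√(48841 + (-7/2)²) = -√(48841 + 49/4) = -√(195413/4) = -√195413/2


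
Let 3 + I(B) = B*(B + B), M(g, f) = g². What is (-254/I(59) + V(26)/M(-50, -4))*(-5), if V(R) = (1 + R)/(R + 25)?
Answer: 10732369/59151500 ≈ 0.18144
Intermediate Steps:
I(B) = -3 + 2*B² (I(B) = -3 + B*(B + B) = -3 + B*(2*B) = -3 + 2*B²)
V(R) = (1 + R)/(25 + R)
(-254/I(59) + V(26)/M(-50, -4))*(-5) = (-254/(-3 + 2*59²) + ((1 + 26)/(25 + 26))/((-50)²))*(-5) = (-254/(-3 + 2*3481) + (27/51)/2500)*(-5) = (-254/(-3 + 6962) + ((1/51)*27)*(1/2500))*(-5) = (-254/6959 + (9/17)*(1/2500))*(-5) = (-254*1/6959 + 9/42500)*(-5) = (-254/6959 + 9/42500)*(-5) = -10732369/295757500*(-5) = 10732369/59151500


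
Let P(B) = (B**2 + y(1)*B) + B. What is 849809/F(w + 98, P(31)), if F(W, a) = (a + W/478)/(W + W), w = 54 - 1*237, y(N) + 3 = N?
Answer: -13811095868/88891 ≈ -1.5537e+5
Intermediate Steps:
y(N) = -3 + N
w = -183 (w = 54 - 237 = -183)
P(B) = B**2 - B (P(B) = (B**2 + (-3 + 1)*B) + B = (B**2 - 2*B) + B = B**2 - B)
F(W, a) = (a + W/478)/(2*W) (F(W, a) = (a + W*(1/478))/((2*W)) = (a + W/478)*(1/(2*W)) = (a + W/478)/(2*W))
849809/F(w + 98, P(31)) = 849809/((((-183 + 98) + 478*(31*(-1 + 31)))/(956*(-183 + 98)))) = 849809/(((1/956)*(-85 + 478*(31*30))/(-85))) = 849809/(((1/956)*(-1/85)*(-85 + 478*930))) = 849809/(((1/956)*(-1/85)*(-85 + 444540))) = 849809/(((1/956)*(-1/85)*444455)) = 849809/(-88891/16252) = 849809*(-16252/88891) = -13811095868/88891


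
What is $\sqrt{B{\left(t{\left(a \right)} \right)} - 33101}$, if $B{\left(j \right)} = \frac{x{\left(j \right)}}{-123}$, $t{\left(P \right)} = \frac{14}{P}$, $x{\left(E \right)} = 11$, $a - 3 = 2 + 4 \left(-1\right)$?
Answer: $\frac{i \sqrt{500786382}}{123} \approx 181.94 i$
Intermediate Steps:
$a = 1$ ($a = 3 + \left(2 + 4 \left(-1\right)\right) = 3 + \left(2 - 4\right) = 3 - 2 = 1$)
$B{\left(j \right)} = - \frac{11}{123}$ ($B{\left(j \right)} = \frac{11}{-123} = 11 \left(- \frac{1}{123}\right) = - \frac{11}{123}$)
$\sqrt{B{\left(t{\left(a \right)} \right)} - 33101} = \sqrt{- \frac{11}{123} - 33101} = \sqrt{- \frac{4071434}{123}} = \frac{i \sqrt{500786382}}{123}$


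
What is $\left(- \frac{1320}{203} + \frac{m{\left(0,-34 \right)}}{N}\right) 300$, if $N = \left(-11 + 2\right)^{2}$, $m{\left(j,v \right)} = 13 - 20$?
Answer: $- \frac{10834100}{5481} \approx -1976.7$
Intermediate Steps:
$m{\left(j,v \right)} = -7$
$N = 81$ ($N = \left(-9\right)^{2} = 81$)
$\left(- \frac{1320}{203} + \frac{m{\left(0,-34 \right)}}{N}\right) 300 = \left(- \frac{1320}{203} - \frac{7}{81}\right) 300 = \left(- \frac{108341}{16443}\right) 300 = - \frac{10834100}{5481}$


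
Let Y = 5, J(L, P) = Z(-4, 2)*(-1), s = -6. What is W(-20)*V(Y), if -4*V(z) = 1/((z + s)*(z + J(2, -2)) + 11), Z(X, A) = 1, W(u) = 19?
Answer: -19/28 ≈ -0.67857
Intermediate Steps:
J(L, P) = -1 (J(L, P) = 1*(-1) = -1)
V(z) = -1/(4*(11 + (-1 + z)*(-6 + z))) (V(z) = -1/(4*((z - 6)*(z - 1) + 11)) = -1/(4*((-6 + z)*(-1 + z) + 11)) = -1/(4*((-1 + z)*(-6 + z) + 11)) = -1/(4*(11 + (-1 + z)*(-6 + z))))
W(-20)*V(Y) = 19*(-1/(68 - 28*5 + 4*5²)) = 19*(-1/(68 - 140 + 4*25)) = 19*(-1/(68 - 140 + 100)) = 19*(-1/28) = -19/28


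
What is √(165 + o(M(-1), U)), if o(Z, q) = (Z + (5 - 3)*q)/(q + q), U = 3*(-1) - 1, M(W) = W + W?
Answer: √665/2 ≈ 12.894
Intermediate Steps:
M(W) = 2*W
U = -4 (U = -3 - 1 = -4)
o(Z, q) = (Z + 2*q)/(2*q) (o(Z, q) = (Z + 2*q)/((2*q)) = (Z + 2*q)*(1/(2*q)) = (Z + 2*q)/(2*q))
√(165 + o(M(-1), U)) = √(165 + (-4 + (2*(-1))/2)/(-4)) = √(165 - (-4 + (½)*(-2))/4) = √(165 - (-4 - 1)/4) = √(165 - ¼*(-5)) = √(165 + 5/4) = √(665/4) = √665/2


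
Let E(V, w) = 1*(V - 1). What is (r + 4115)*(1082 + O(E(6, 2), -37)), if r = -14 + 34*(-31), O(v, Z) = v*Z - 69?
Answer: 2522916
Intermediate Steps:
E(V, w) = -1 + V (E(V, w) = 1*(-1 + V) = -1 + V)
O(v, Z) = -69 + Z*v (O(v, Z) = Z*v - 69 = -69 + Z*v)
r = -1068 (r = -14 - 1054 = -1068)
(r + 4115)*(1082 + O(E(6, 2), -37)) = (-1068 + 4115)*(1082 + (-69 - 37*(-1 + 6))) = 3047*(1082 + (-69 - 37*5)) = 3047*(1082 + (-69 - 185)) = 3047*(1082 - 254) = 3047*828 = 2522916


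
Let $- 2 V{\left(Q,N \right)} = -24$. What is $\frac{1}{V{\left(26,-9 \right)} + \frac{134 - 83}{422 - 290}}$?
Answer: $\frac{44}{545} \approx 0.080734$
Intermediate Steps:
$V{\left(Q,N \right)} = 12$ ($V{\left(Q,N \right)} = \left(- \frac{1}{2}\right) \left(-24\right) = 12$)
$\frac{1}{V{\left(26,-9 \right)} + \frac{134 - 83}{422 - 290}} = \frac{1}{12 + \frac{134 - 83}{422 - 290}} = \frac{1}{12 + \frac{51}{132}} = \frac{1}{12 + 51 \cdot \frac{1}{132}} = \frac{1}{12 + \frac{17}{44}} = \frac{1}{\frac{545}{44}} = \frac{44}{545}$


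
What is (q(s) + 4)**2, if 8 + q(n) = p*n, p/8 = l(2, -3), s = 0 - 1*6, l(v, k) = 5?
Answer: 59536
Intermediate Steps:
s = -6 (s = 0 - 6 = -6)
p = 40 (p = 8*5 = 40)
q(n) = -8 + 40*n
(q(s) + 4)**2 = ((-8 + 40*(-6)) + 4)**2 = ((-8 - 240) + 4)**2 = (-248 + 4)**2 = (-244)**2 = 59536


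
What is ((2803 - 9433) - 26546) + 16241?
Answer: -16935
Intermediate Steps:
((2803 - 9433) - 26546) + 16241 = (-6630 - 26546) + 16241 = -33176 + 16241 = -16935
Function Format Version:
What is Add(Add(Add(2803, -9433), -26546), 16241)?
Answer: -16935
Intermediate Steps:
Add(Add(Add(2803, -9433), -26546), 16241) = Add(Add(-6630, -26546), 16241) = Add(-33176, 16241) = -16935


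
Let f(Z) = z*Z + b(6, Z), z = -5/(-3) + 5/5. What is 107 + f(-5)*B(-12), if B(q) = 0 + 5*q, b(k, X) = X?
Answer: 1207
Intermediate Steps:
B(q) = 5*q
z = 8/3 (z = -5*(-⅓) + 5*(⅕) = 5/3 + 1 = 8/3 ≈ 2.6667)
f(Z) = 11*Z/3 (f(Z) = 8*Z/3 + Z = 11*Z/3)
107 + f(-5)*B(-12) = 107 + ((11/3)*(-5))*(5*(-12)) = 107 - 55/3*(-60) = 107 + 1100 = 1207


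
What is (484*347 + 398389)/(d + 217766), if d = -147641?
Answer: 188779/23375 ≈ 8.0761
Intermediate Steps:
(484*347 + 398389)/(d + 217766) = (484*347 + 398389)/(-147641 + 217766) = (167948 + 398389)/70125 = 566337*(1/70125) = 188779/23375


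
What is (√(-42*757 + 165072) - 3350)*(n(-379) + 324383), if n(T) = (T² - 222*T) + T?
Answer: -1848473050 + 551783*√133278 ≈ -1.6470e+9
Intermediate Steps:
n(T) = T² - 221*T
(√(-42*757 + 165072) - 3350)*(n(-379) + 324383) = (√(-42*757 + 165072) - 3350)*(-379*(-221 - 379) + 324383) = (√(-31794 + 165072) - 3350)*(-379*(-600) + 324383) = (√133278 - 3350)*(227400 + 324383) = (-3350 + √133278)*551783 = -1848473050 + 551783*√133278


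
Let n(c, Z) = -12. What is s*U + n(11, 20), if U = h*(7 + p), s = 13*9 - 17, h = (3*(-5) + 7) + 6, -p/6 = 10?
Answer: 10588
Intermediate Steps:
p = -60 (p = -6*10 = -60)
h = -2 (h = (-15 + 7) + 6 = -8 + 6 = -2)
s = 100 (s = 117 - 17 = 100)
U = 106 (U = -2*(7 - 60) = -2*(-53) = 106)
s*U + n(11, 20) = 100*106 - 12 = 10600 - 12 = 10588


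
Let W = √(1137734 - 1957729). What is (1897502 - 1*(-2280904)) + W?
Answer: 4178406 + I*√819995 ≈ 4.1784e+6 + 905.54*I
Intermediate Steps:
W = I*√819995 (W = √(-819995) = I*√819995 ≈ 905.54*I)
(1897502 - 1*(-2280904)) + W = (1897502 - 1*(-2280904)) + I*√819995 = (1897502 + 2280904) + I*√819995 = 4178406 + I*√819995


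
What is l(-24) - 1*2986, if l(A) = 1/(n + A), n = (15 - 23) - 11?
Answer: -128399/43 ≈ -2986.0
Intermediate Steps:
n = -19 (n = -8 - 11 = -19)
l(A) = 1/(-19 + A)
l(-24) - 1*2986 = 1/(-19 - 24) - 1*2986 = 1/(-43) - 2986 = -1/43 - 2986 = -128399/43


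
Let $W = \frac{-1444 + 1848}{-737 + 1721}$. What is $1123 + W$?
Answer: $\frac{276359}{246} \approx 1123.4$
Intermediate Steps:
$W = \frac{101}{246}$ ($W = \frac{404}{984} = 404 \cdot \frac{1}{984} = \frac{101}{246} \approx 0.41057$)
$1123 + W = 1123 + \frac{101}{246} = \frac{276359}{246}$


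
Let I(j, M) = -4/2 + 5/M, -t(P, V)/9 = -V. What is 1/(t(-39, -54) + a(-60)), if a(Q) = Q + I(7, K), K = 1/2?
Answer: -1/538 ≈ -0.0018587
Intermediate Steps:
t(P, V) = 9*V (t(P, V) = -(-9)*V = 9*V)
K = ½ ≈ 0.50000
I(j, M) = -2 + 5/M (I(j, M) = -4*½ + 5/M = -2 + 5/M)
a(Q) = 8 + Q (a(Q) = Q + (-2 + 5/(½)) = Q + (-2 + 5*2) = Q + (-2 + 10) = Q + 8 = 8 + Q)
1/(t(-39, -54) + a(-60)) = 1/(9*(-54) + (8 - 60)) = 1/(-486 - 52) = 1/(-538) = -1/538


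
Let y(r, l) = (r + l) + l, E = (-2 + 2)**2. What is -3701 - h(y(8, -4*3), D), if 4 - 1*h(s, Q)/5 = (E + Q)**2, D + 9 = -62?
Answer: 21484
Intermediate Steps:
D = -71 (D = -9 - 62 = -71)
E = 0 (E = 0**2 = 0)
y(r, l) = r + 2*l (y(r, l) = (l + r) + l = r + 2*l)
h(s, Q) = 20 - 5*Q**2 (h(s, Q) = 20 - 5*(0 + Q)**2 = 20 - 5*Q**2)
-3701 - h(y(8, -4*3), D) = -3701 - (20 - 5*(-71)**2) = -3701 - (20 - 5*5041) = -3701 - (20 - 25205) = -3701 - 1*(-25185) = -3701 + 25185 = 21484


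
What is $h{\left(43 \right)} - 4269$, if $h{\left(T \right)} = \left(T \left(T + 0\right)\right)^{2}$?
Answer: $3414532$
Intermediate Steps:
$h{\left(T \right)} = T^{4}$ ($h{\left(T \right)} = \left(T T\right)^{2} = \left(T^{2}\right)^{2} = T^{4}$)
$h{\left(43 \right)} - 4269 = 43^{4} - 4269 = 3418801 - 4269 = 3414532$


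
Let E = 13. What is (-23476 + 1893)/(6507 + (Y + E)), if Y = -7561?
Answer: 21583/1041 ≈ 20.733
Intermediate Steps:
(-23476 + 1893)/(6507 + (Y + E)) = (-23476 + 1893)/(6507 + (-7561 + 13)) = -21583/(6507 - 7548) = -21583/(-1041) = -21583*(-1/1041) = 21583/1041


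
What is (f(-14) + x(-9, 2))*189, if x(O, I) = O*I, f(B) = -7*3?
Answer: -7371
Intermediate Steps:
f(B) = -21
x(O, I) = I*O
(f(-14) + x(-9, 2))*189 = (-21 + 2*(-9))*189 = (-21 - 18)*189 = -39*189 = -7371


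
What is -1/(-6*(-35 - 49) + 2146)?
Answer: -1/2650 ≈ -0.00037736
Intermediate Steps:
-1/(-6*(-35 - 49) + 2146) = -1/(-6*(-84) + 2146) = -1/(504 + 2146) = -1/2650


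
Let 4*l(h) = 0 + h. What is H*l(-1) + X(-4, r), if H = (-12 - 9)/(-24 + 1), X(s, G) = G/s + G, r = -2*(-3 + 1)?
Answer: 255/92 ≈ 2.7717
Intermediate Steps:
l(h) = h/4 (l(h) = (0 + h)/4 = h/4)
r = 4 (r = -2*(-2) = 4)
X(s, G) = G + G/s
H = 21/23 (H = -21/(-23) = -21*(-1/23) = 21/23 ≈ 0.91304)
H*l(-1) + X(-4, r) = 21*((¼)*(-1))/23 + (4 + 4/(-4)) = (21/23)*(-¼) + (4 + 4*(-¼)) = -21/92 + (4 - 1) = -21/92 + 3 = 255/92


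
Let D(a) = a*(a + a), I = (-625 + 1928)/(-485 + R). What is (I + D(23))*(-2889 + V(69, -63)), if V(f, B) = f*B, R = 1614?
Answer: -8652700260/1129 ≈ -7.6640e+6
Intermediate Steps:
V(f, B) = B*f
I = 1303/1129 (I = (-625 + 1928)/(-485 + 1614) = 1303/1129 ≈ 1.1541)
D(a) = 2*a**2 (D(a) = a*(2*a) = 2*a**2)
(I + D(23))*(-2889 + V(69, -63)) = (1303/1129 + 2*23**2)*(-2889 - 63*69) = (1303/1129 + 2*529)*(-2889 - 4347) = (1303/1129 + 1058)*(-7236) = (1195785/1129)*(-7236) = -8652700260/1129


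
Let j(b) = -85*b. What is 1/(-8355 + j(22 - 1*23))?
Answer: -1/8270 ≈ -0.00012092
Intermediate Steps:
1/(-8355 + j(22 - 1*23)) = 1/(-8355 - 85*(22 - 1*23)) = 1/(-8355 - 85*(22 - 23)) = 1/(-8355 - 85*(-1)) = 1/(-8355 + 85) = 1/(-8270) = -1/8270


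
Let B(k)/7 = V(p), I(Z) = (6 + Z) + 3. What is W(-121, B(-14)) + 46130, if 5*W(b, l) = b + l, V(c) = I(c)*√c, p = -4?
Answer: 230529/5 + 14*I ≈ 46106.0 + 14.0*I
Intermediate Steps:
I(Z) = 9 + Z
V(c) = √c*(9 + c) (V(c) = (9 + c)*√c = √c*(9 + c))
B(k) = 70*I (B(k) = 7*(√(-4)*(9 - 4)) = 7*((2*I)*5) = 7*(10*I) = 70*I)
W(b, l) = b/5 + l/5 (W(b, l) = (b + l)/5 = b/5 + l/5)
W(-121, B(-14)) + 46130 = ((⅕)*(-121) + (70*I)/5) + 46130 = (-121/5 + 14*I) + 46130 = 230529/5 + 14*I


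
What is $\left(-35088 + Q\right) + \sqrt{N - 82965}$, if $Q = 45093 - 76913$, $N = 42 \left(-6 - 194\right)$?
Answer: $-66908 + i \sqrt{91365} \approx -66908.0 + 302.27 i$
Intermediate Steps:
$N = -8400$ ($N = 42 \left(-200\right) = -8400$)
$Q = -31820$ ($Q = 45093 - 76913 = -31820$)
$\left(-35088 + Q\right) + \sqrt{N - 82965} = \left(-35088 - 31820\right) + \sqrt{-8400 - 82965} = -66908 + \sqrt{-91365} = -66908 + i \sqrt{91365}$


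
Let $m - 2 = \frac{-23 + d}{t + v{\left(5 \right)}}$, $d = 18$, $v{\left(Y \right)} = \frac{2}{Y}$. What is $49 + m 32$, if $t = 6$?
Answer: $88$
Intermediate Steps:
$m = \frac{39}{32}$ ($m = 2 + \frac{-23 + 18}{6 + \frac{2}{5}} = 2 - \frac{5}{6 + 2 \cdot \frac{1}{5}} = 2 - \frac{5}{6 + \frac{2}{5}} = 2 - \frac{5}{\frac{32}{5}} = 2 - \frac{25}{32} = \frac{39}{32} \approx 1.2188$)
$49 + m 32 = 49 + \frac{39}{32} \cdot 32 = 49 + 39 = 88$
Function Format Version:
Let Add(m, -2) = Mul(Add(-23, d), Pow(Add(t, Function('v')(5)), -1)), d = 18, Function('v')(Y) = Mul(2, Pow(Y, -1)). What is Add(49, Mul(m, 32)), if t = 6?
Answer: 88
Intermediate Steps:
m = Rational(39, 32) (m = Add(2, Mul(Add(-23, 18), Pow(Add(6, Mul(2, Pow(5, -1))), -1))) = Add(2, Mul(-5, Pow(Add(6, Mul(2, Rational(1, 5))), -1))) = Add(2, Mul(-5, Pow(Add(6, Rational(2, 5)), -1))) = Add(2, Mul(-5, Pow(Rational(32, 5), -1))) = Add(2, Mul(-5, Rational(5, 32))) = Add(2, Rational(-25, 32)) = Rational(39, 32) ≈ 1.2188)
Add(49, Mul(m, 32)) = Add(49, Mul(Rational(39, 32), 32)) = Add(49, 39) = 88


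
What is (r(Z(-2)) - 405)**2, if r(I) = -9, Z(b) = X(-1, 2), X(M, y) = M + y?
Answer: 171396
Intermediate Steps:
Z(b) = 1 (Z(b) = -1 + 2 = 1)
(r(Z(-2)) - 405)**2 = (-9 - 405)**2 = (-414)**2 = 171396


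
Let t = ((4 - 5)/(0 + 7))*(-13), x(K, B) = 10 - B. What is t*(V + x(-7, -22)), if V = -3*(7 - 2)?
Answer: 221/7 ≈ 31.571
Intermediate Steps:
V = -15 (V = -3*5 = -15)
t = 13/7 (t = -1/7*(-13) = 13/7 ≈ 1.8571)
t*(V + x(-7, -22)) = 13*(-15 + (10 - 1*(-22)))/7 = 13*(-15 + (10 + 22))/7 = 13*(-15 + 32)/7 = (13/7)*17 = 221/7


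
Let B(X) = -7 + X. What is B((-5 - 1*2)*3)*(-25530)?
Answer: 714840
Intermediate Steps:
B((-5 - 1*2)*3)*(-25530) = (-7 + (-5 - 1*2)*3)*(-25530) = (-7 + (-5 - 2)*3)*(-25530) = (-7 - 7*3)*(-25530) = (-7 - 21)*(-25530) = -28*(-25530) = 714840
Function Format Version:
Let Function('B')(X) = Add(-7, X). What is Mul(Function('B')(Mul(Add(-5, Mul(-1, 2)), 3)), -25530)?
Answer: 714840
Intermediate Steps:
Mul(Function('B')(Mul(Add(-5, Mul(-1, 2)), 3)), -25530) = Mul(Add(-7, Mul(Add(-5, Mul(-1, 2)), 3)), -25530) = Mul(Add(-7, Mul(Add(-5, -2), 3)), -25530) = Mul(Add(-7, Mul(-7, 3)), -25530) = Mul(Add(-7, -21), -25530) = Mul(-28, -25530) = 714840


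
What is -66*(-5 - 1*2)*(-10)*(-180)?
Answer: 831600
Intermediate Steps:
-66*(-5 - 1*2)*(-10)*(-180) = -66*(-5 - 2)*(-10)*(-180) = -(-462)*(-10)*(-180) = -66*70*(-180) = -4620*(-180) = 831600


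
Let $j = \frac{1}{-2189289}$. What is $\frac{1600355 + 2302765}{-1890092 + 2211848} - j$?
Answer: $\frac{712088166953}{58701405957} \approx 12.131$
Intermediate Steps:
$j = - \frac{1}{2189289} \approx -4.5677 \cdot 10^{-7}$
$\frac{1600355 + 2302765}{-1890092 + 2211848} - j = \frac{1600355 + 2302765}{-1890092 + 2211848} - - \frac{1}{2189289} = \frac{3903120}{321756} + \frac{1}{2189289} = 3903120 \cdot \frac{1}{321756} + \frac{1}{2189289} = \frac{325260}{26813} + \frac{1}{2189289} = \frac{712088166953}{58701405957}$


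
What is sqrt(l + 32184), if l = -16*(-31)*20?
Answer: 2*sqrt(10526) ≈ 205.19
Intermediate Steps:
l = 9920 (l = 496*20 = 9920)
sqrt(l + 32184) = sqrt(9920 + 32184) = sqrt(42104) = 2*sqrt(10526)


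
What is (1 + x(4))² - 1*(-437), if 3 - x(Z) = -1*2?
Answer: 473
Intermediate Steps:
x(Z) = 5 (x(Z) = 3 - (-1)*2 = 3 - 1*(-2) = 3 + 2 = 5)
(1 + x(4))² - 1*(-437) = (1 + 5)² - 1*(-437) = 6² + 437 = 36 + 437 = 473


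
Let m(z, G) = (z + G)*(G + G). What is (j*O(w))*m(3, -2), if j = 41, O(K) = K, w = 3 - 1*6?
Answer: 492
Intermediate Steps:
w = -3 (w = 3 - 6 = -3)
m(z, G) = 2*G*(G + z) (m(z, G) = (G + z)*(2*G) = 2*G*(G + z))
(j*O(w))*m(3, -2) = (41*(-3))*(2*(-2)*(-2 + 3)) = -246*(-2) = -123*(-4) = 492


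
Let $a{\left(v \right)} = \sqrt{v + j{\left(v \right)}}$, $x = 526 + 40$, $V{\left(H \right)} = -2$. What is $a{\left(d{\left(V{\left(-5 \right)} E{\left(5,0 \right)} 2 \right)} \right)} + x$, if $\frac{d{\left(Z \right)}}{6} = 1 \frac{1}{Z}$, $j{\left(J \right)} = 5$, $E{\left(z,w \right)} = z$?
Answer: $566 + \frac{\sqrt{470}}{10} \approx 568.17$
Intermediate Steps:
$d{\left(Z \right)} = \frac{6}{Z}$ ($d{\left(Z \right)} = 6 \cdot 1 \frac{1}{Z} = \frac{6}{Z}$)
$x = 566$
$a{\left(v \right)} = \sqrt{5 + v}$ ($a{\left(v \right)} = \sqrt{v + 5} = \sqrt{5 + v}$)
$a{\left(d{\left(V{\left(-5 \right)} E{\left(5,0 \right)} 2 \right)} \right)} + x = \sqrt{5 + \frac{6}{\left(-2\right) 5 \cdot 2}} + 566 = \sqrt{5 + \frac{6}{\left(-10\right) 2}} + 566 = \sqrt{5 + \frac{6}{-20}} + 566 = \sqrt{5 + 6 \left(- \frac{1}{20}\right)} + 566 = \sqrt{5 - \frac{3}{10}} + 566 = \sqrt{\frac{47}{10}} + 566 = \frac{\sqrt{470}}{10} + 566 = 566 + \frac{\sqrt{470}}{10}$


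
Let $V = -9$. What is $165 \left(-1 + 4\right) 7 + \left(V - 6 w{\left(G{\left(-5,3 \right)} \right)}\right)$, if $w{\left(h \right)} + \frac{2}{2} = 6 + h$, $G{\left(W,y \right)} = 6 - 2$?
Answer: $3402$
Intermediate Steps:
$G{\left(W,y \right)} = 4$
$w{\left(h \right)} = 5 + h$ ($w{\left(h \right)} = -1 + \left(6 + h\right) = 5 + h$)
$165 \left(-1 + 4\right) 7 + \left(V - 6 w{\left(G{\left(-5,3 \right)} \right)}\right) = 165 \left(-1 + 4\right) 7 - \left(9 + 6 \left(5 + 4\right)\right) = 165 \cdot 3 \cdot 7 - 63 = 165 \cdot 21 - 63 = 3465 - 63 = 3402$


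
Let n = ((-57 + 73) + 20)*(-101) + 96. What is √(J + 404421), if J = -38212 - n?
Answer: √369749 ≈ 608.07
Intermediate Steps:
n = -3540 (n = (16 + 20)*(-101) + 96 = 36*(-101) + 96 = -3636 + 96 = -3540)
J = -34672 (J = -38212 - 1*(-3540) = -38212 + 3540 = -34672)
√(J + 404421) = √(-34672 + 404421) = √369749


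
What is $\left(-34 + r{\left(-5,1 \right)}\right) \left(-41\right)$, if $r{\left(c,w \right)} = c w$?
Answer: $1599$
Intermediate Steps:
$\left(-34 + r{\left(-5,1 \right)}\right) \left(-41\right) = \left(-34 - 5\right) \left(-41\right) = \left(-39\right) \left(-41\right) = 1599$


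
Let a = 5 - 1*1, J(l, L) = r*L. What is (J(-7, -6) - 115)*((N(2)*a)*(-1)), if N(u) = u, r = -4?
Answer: 728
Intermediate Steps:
J(l, L) = -4*L
a = 4 (a = 5 - 1 = 4)
(J(-7, -6) - 115)*((N(2)*a)*(-1)) = (-4*(-6) - 115)*((2*4)*(-1)) = (24 - 115)*(8*(-1)) = -91*(-8) = 728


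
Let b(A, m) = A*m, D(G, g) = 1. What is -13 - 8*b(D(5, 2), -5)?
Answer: 27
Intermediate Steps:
-13 - 8*b(D(5, 2), -5) = -13 - 8*1*(-5) = -13 - 8*(-5) = -13 - 4*(-10) = -13 + 40 = 27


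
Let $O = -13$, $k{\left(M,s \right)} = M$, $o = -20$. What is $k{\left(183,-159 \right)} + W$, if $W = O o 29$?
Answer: $7723$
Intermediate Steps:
$W = 7540$ ($W = \left(-13\right) \left(-20\right) 29 = 260 \cdot 29 = 7540$)
$k{\left(183,-159 \right)} + W = 183 + 7540 = 7723$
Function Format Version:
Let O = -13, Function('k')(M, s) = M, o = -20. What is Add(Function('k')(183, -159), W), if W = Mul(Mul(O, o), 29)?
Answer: 7723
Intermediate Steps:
W = 7540 (W = Mul(Mul(-13, -20), 29) = Mul(260, 29) = 7540)
Add(Function('k')(183, -159), W) = Add(183, 7540) = 7723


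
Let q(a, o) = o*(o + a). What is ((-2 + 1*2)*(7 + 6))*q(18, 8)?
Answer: 0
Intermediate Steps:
q(a, o) = o*(a + o)
((-2 + 1*2)*(7 + 6))*q(18, 8) = ((-2 + 1*2)*(7 + 6))*(8*(18 + 8)) = ((-2 + 2)*13)*(8*26) = (0*13)*208 = 0*208 = 0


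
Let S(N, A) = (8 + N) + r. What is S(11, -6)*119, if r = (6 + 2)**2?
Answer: 9877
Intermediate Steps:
r = 64 (r = 8**2 = 64)
S(N, A) = 72 + N (S(N, A) = (8 + N) + 64 = 72 + N)
S(11, -6)*119 = (72 + 11)*119 = 83*119 = 9877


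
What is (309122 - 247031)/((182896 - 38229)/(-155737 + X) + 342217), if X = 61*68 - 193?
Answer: 9424296162/51942236027 ≈ 0.18144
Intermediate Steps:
X = 3955 (X = 4148 - 193 = 3955)
(309122 - 247031)/((182896 - 38229)/(-155737 + X) + 342217) = (309122 - 247031)/((182896 - 38229)/(-155737 + 3955) + 342217) = 62091/(144667/(-151782) + 342217) = 62091/(144667*(-1/151782) + 342217) = 62091/(-144667/151782 + 342217) = 62091/(51942236027/151782) = 62091*(151782/51942236027) = 9424296162/51942236027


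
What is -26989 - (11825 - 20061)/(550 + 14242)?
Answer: -99803263/3698 ≈ -26988.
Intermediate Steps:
-26989 - (11825 - 20061)/(550 + 14242) = -26989 - (-8236)/14792 = -26989 - 1*(-2059/3698) = -26989 + 2059/3698 = -99803263/3698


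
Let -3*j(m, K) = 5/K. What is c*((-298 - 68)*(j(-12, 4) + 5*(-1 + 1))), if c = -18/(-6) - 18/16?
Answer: 4575/16 ≈ 285.94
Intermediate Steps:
j(m, K) = -5/(3*K)
c = 15/8 (c = -18*(-⅙) - 18*1/16 = 3 - 9/8 = 15/8 ≈ 1.8750)
c*((-298 - 68)*(j(-12, 4) + 5*(-1 + 1))) = 15*((-298 - 68)*(-5/3/4 + 5*(-1 + 1)))/8 = 15*(-366*(-5/3*¼ + 5*0))/8 = 15*(-366*(-5/12 + 0))/8 = 15*(-366*(-5/12))/8 = (15/8)*(305/2) = 4575/16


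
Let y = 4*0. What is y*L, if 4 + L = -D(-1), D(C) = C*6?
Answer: 0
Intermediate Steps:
D(C) = 6*C
L = 2 (L = -4 - 6*(-1) = -4 - 1*(-6) = -4 + 6 = 2)
y = 0
y*L = 0*2 = 0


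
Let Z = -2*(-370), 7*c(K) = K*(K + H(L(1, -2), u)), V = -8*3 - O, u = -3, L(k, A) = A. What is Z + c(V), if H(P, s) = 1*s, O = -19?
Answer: 5220/7 ≈ 745.71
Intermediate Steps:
H(P, s) = s
V = -5 (V = -8*3 - 1*(-19) = -24 + 19 = -5)
c(K) = K*(-3 + K)/7 (c(K) = (K*(K - 3))/7 = (K*(-3 + K))/7 = K*(-3 + K)/7)
Z = 740
Z + c(V) = 740 + (⅐)*(-5)*(-3 - 5) = 740 + (⅐)*(-5)*(-8) = 740 + 40/7 = 5220/7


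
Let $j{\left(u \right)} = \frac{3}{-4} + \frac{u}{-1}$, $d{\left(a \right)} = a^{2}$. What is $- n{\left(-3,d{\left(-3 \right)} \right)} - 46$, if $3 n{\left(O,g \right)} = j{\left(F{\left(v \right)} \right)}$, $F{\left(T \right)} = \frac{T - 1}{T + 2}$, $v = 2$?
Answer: $- \frac{137}{3} \approx -45.667$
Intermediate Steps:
$F{\left(T \right)} = \frac{-1 + T}{2 + T}$
$j{\left(u \right)} = - \frac{3}{4} - u$ ($j{\left(u \right)} = 3 \left(- \frac{1}{4}\right) + u \left(-1\right) = - \frac{3}{4} - u$)
$n{\left(O,g \right)} = - \frac{1}{3}$ ($n{\left(O,g \right)} = \frac{- \frac{3}{4} - \frac{-1 + 2}{2 + 2}}{3} = \frac{- \frac{3}{4} - \frac{1}{4} \cdot 1}{3} = \frac{- \frac{3}{4} - \frac{1}{4}}{3} = \frac{1}{3} \left(-1\right) = - \frac{1}{3}$)
$- n{\left(-3,d{\left(-3 \right)} \right)} - 46 = \left(-1\right) \left(- \frac{1}{3}\right) - 46 = \frac{1}{3} - 46 = - \frac{137}{3}$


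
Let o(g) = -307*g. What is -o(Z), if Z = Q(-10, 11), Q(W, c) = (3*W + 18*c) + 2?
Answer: 52190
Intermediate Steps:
Q(W, c) = 2 + 3*W + 18*c
Z = 170 (Z = 2 + 3*(-10) + 18*11 = 2 - 30 + 198 = 170)
-o(Z) = -(-307)*170 = -1*(-52190) = 52190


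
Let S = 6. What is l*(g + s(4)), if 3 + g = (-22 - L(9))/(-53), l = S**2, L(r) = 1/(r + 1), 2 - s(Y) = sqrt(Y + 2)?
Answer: -5562/265 - 36*sqrt(6) ≈ -109.17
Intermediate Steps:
s(Y) = 2 - sqrt(2 + Y) (s(Y) = 2 - sqrt(Y + 2) = 2 - sqrt(2 + Y))
L(r) = 1/(1 + r)
l = 36 (l = 6**2 = 36)
g = -1369/530 (g = -3 + (-22 - 1/(1 + 9))/(-53) = -3 + (-22 - 1/10)*(-1/53) = -3 - 221/10*(-1/53) = -3 + 221/530 = -1369/530 ≈ -2.5830)
l*(g + s(4)) = 36*(-1369/530 + (2 - sqrt(2 + 4))) = 36*(-1369/530 + (2 - sqrt(6))) = 36*(-309/530 - sqrt(6)) = -5562/265 - 36*sqrt(6)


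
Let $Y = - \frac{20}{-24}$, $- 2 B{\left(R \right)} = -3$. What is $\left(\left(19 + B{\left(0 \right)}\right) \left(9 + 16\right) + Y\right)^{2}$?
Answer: $\frac{2371600}{9} \approx 2.6351 \cdot 10^{5}$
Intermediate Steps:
$B{\left(R \right)} = \frac{3}{2}$ ($B{\left(R \right)} = \left(- \frac{1}{2}\right) \left(-3\right) = \frac{3}{2}$)
$Y = \frac{5}{6}$ ($Y = \left(-20\right) \left(- \frac{1}{24}\right) = \frac{5}{6} \approx 0.83333$)
$\left(\left(19 + B{\left(0 \right)}\right) \left(9 + 16\right) + Y\right)^{2} = \left(\left(19 + \frac{3}{2}\right) \left(9 + 16\right) + \frac{5}{6}\right)^{2} = \left(\frac{41}{2} \cdot 25 + \frac{5}{6}\right)^{2} = \left(\frac{1025}{2} + \frac{5}{6}\right)^{2} = \left(\frac{1540}{3}\right)^{2} = \frac{2371600}{9}$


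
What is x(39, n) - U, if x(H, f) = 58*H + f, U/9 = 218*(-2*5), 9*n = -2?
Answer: 196936/9 ≈ 21882.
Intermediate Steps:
n = -2/9 (n = (1/9)*(-2) = -2/9 ≈ -0.22222)
U = -19620 (U = 9*(218*(-2*5)) = 9*(218*(-10)) = 9*(-2180) = -19620)
x(H, f) = f + 58*H
x(39, n) - U = (-2/9 + 58*39) - 1*(-19620) = (-2/9 + 2262) + 19620 = 20356/9 + 19620 = 196936/9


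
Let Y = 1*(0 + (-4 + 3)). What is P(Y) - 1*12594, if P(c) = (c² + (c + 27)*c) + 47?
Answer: -12572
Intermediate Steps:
Y = -1 (Y = 1*(0 - 1) = 1*(-1) = -1)
P(c) = 47 + c² + c*(27 + c) (P(c) = (c² + (27 + c)*c) + 47 = (c² + c*(27 + c)) + 47 = 47 + c² + c*(27 + c))
P(Y) - 1*12594 = (47 + 2*(-1)² + 27*(-1)) - 1*12594 = (47 + 2*1 - 27) - 12594 = (47 + 2 - 27) - 12594 = 22 - 12594 = -12572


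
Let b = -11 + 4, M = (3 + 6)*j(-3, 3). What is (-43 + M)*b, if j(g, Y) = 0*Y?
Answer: 301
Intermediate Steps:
j(g, Y) = 0
M = 0 (M = (3 + 6)*0 = 9*0 = 0)
b = -7
(-43 + M)*b = (-43 + 0)*(-7) = -43*(-7) = 301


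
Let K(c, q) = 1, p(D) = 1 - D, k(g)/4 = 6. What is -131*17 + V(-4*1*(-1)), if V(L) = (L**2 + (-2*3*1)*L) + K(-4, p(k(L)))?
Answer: -2234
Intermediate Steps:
k(g) = 24 (k(g) = 4*6 = 24)
V(L) = 1 + L**2 - 6*L (V(L) = (L**2 + (-2*3*1)*L) + 1 = (L**2 + (-6*1)*L) + 1 = (L**2 - 6*L) + 1 = 1 + L**2 - 6*L)
-131*17 + V(-4*1*(-1)) = -131*17 + (1 + (-4*1*(-1))**2 - 6*(-4*1)*(-1)) = -2227 + (1 + (-4*(-1))**2 - (-24)*(-1)) = -2227 + (1 + 4**2 - 6*4) = -2227 + (1 + 16 - 24) = -2227 - 7 = -2234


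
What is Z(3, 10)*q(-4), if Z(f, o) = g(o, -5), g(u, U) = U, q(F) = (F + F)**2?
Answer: -320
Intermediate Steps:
q(F) = 4*F**2 (q(F) = (2*F)**2 = 4*F**2)
Z(f, o) = -5
Z(3, 10)*q(-4) = -20*(-4)**2 = -20*16 = -5*64 = -320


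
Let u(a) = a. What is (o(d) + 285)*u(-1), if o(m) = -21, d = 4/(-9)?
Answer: -264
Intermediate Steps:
d = -4/9 (d = 4*(-⅑) = -4/9 ≈ -0.44444)
(o(d) + 285)*u(-1) = (-21 + 285)*(-1) = 264*(-1) = -264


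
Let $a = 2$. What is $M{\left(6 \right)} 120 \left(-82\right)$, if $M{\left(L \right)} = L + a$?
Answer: $-78720$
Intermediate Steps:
$M{\left(L \right)} = 2 + L$ ($M{\left(L \right)} = L + 2 = 2 + L$)
$M{\left(6 \right)} 120 \left(-82\right) = \left(2 + 6\right) 120 \left(-82\right) = 8 \cdot 120 \left(-82\right) = 960 \left(-82\right) = -78720$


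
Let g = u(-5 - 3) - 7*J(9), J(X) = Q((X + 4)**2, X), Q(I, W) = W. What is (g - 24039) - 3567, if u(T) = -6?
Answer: -27675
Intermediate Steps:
J(X) = X
g = -69 (g = -6 - 7*9 = -6 - 63 = -69)
(g - 24039) - 3567 = (-69 - 24039) - 3567 = -24108 - 3567 = -27675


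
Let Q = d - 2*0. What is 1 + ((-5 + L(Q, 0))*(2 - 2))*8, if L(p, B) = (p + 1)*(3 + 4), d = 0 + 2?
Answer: 1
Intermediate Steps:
d = 2
Q = 2 (Q = 2 - 2*0 = 2 + 0 = 2)
L(p, B) = 7 + 7*p (L(p, B) = (1 + p)*7 = 7 + 7*p)
1 + ((-5 + L(Q, 0))*(2 - 2))*8 = 1 + ((-5 + (7 + 7*2))*(2 - 2))*8 = 1 + ((-5 + (7 + 14))*0)*8 = 1 + ((-5 + 21)*0)*8 = 1 + (16*0)*8 = 1 + 0*8 = 1 + 0 = 1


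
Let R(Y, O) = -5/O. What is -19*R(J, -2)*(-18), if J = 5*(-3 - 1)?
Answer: 855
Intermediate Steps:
J = -20 (J = 5*(-4) = -20)
-19*R(J, -2)*(-18) = -(-95)/(-2)*(-18) = -(-95)*(-1)/2*(-18) = -19*5/2*(-18) = -95/2*(-18) = 855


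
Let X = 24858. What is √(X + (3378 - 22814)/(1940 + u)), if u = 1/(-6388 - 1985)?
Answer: √6556268074935992406/16243619 ≈ 157.63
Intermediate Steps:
u = -1/8373 (u = 1/(-8373) = -1/8373 ≈ -0.00011943)
√(X + (3378 - 22814)/(1940 + u)) = √(24858 + (3378 - 22814)/(1940 - 1/8373)) = √(24858 - 19436/16243619/8373) = √(24858 - 19436*8373/16243619) = √(24858 - 162737628/16243619) = √(403621143474/16243619) = √6556268074935992406/16243619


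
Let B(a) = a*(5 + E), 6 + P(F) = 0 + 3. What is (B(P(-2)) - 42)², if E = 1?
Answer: 3600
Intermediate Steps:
P(F) = -3 (P(F) = -6 + (0 + 3) = -6 + 3 = -3)
B(a) = 6*a (B(a) = a*(5 + 1) = a*6 = 6*a)
(B(P(-2)) - 42)² = (6*(-3) - 42)² = (-18 - 42)² = (-60)² = 3600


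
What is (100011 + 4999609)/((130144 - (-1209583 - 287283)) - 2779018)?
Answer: -1274905/288002 ≈ -4.4267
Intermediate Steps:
(100011 + 4999609)/((130144 - (-1209583 - 287283)) - 2779018) = 5099620/((130144 - 1*(-1496866)) - 2779018) = 5099620/((130144 + 1496866) - 2779018) = 5099620/(1627010 - 2779018) = 5099620/(-1152008) = 5099620*(-1/1152008) = -1274905/288002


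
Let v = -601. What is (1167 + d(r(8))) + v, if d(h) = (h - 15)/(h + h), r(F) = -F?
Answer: 9079/16 ≈ 567.44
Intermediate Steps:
d(h) = (-15 + h)/(2*h) (d(h) = (-15 + h)/((2*h)) = (-15 + h)*(1/(2*h)) = (-15 + h)/(2*h))
(1167 + d(r(8))) + v = (1167 + (-15 - 1*8)/(2*((-1*8)))) - 601 = (1167 + (½)*(-15 - 8)/(-8)) - 601 = (1167 + (½)*(-⅛)*(-23)) - 601 = (1167 + 23/16) - 601 = 18695/16 - 601 = 9079/16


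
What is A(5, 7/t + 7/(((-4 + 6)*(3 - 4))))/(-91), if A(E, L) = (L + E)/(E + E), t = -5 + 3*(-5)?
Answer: -23/18200 ≈ -0.0012637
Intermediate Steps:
t = -20 (t = -5 - 15 = -20)
A(E, L) = (E + L)/(2*E) (A(E, L) = (E + L)/((2*E)) = (E + L)*(1/(2*E)) = (E + L)/(2*E))
A(5, 7/t + 7/(((-4 + 6)*(3 - 4))))/(-91) = ((½)*(5 + (7/(-20) + 7/(((-4 + 6)*(3 - 4)))))/5)/(-91) = ((½)*(⅕)*(5 + (7*(-1/20) + 7/((2*(-1))))))*(-1/91) = ((½)*(⅕)*(5 + (-7/20 + 7/(-2))))*(-1/91) = ((½)*(⅕)*(5 + (-7/20 + 7*(-½))))*(-1/91) = ((½)*(⅕)*(5 + (-7/20 - 7/2)))*(-1/91) = ((½)*(⅕)*(5 - 77/20))*(-1/91) = ((½)*(⅕)*(23/20))*(-1/91) = (23/200)*(-1/91) = -23/18200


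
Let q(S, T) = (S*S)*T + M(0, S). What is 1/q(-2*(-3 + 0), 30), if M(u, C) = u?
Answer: 1/1080 ≈ 0.00092593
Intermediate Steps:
q(S, T) = T*S**2 (q(S, T) = (S*S)*T + 0 = S**2*T + 0 = T*S**2 + 0 = T*S**2)
1/q(-2*(-3 + 0), 30) = 1/(30*(-2*(-3 + 0))**2) = 1/(30*(-2*(-3))**2) = 1/(30*6**2) = 1/(30*36) = 1/1080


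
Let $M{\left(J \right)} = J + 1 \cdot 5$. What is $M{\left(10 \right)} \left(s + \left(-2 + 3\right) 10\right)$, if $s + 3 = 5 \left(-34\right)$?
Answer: $-2445$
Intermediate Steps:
$M{\left(J \right)} = 5 + J$ ($M{\left(J \right)} = J + 5 = 5 + J$)
$s = -173$ ($s = -3 + 5 \left(-34\right) = -3 - 170 = -173$)
$M{\left(10 \right)} \left(s + \left(-2 + 3\right) 10\right) = \left(5 + 10\right) \left(-173 + \left(-2 + 3\right) 10\right) = 15 \left(-173 + 1 \cdot 10\right) = 15 \left(-173 + 10\right) = 15 \left(-163\right) = -2445$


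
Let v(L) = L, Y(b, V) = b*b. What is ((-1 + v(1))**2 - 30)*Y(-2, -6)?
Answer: -120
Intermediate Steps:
Y(b, V) = b**2
((-1 + v(1))**2 - 30)*Y(-2, -6) = ((-1 + 1)**2 - 30)*(-2)**2 = (0**2 - 30)*4 = (0 - 30)*4 = -30*4 = -120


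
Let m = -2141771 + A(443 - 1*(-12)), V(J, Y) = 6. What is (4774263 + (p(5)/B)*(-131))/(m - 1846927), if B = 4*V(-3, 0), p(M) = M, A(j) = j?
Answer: -114581657/95717832 ≈ -1.1971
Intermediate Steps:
B = 24 (B = 4*6 = 24)
m = -2141316 (m = -2141771 + (443 - 1*(-12)) = -2141771 + (443 + 12) = -2141771 + 455 = -2141316)
(4774263 + (p(5)/B)*(-131))/(m - 1846927) = (4774263 + (5/24)*(-131))/(-2141316 - 1846927) = (4774263 + (5*(1/24))*(-131))/(-3988243) = (4774263 + (5/24)*(-131))*(-1/3988243) = (4774263 - 655/24)*(-1/3988243) = (114581657/24)*(-1/3988243) = -114581657/95717832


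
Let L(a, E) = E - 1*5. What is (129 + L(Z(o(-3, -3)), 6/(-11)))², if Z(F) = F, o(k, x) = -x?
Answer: 1844164/121 ≈ 15241.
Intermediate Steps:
L(a, E) = -5 + E (L(a, E) = E - 5 = -5 + E)
(129 + L(Z(o(-3, -3)), 6/(-11)))² = (129 + (-5 + 6/(-11)))² = (129 + (-5 + 6*(-1/11)))² = (129 + (-5 - 6/11))² = (129 - 61/11)² = (1358/11)² = 1844164/121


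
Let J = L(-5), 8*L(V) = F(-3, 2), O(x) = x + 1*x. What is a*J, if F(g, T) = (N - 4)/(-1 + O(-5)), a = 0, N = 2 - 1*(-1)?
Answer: 0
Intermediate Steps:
N = 3 (N = 2 + 1 = 3)
O(x) = 2*x (O(x) = x + x = 2*x)
F(g, T) = 1/11 (F(g, T) = (3 - 4)/(-1 + 2*(-5)) = -1/(-1 - 10) = -1/(-11) = -1*(-1/11) = 1/11)
L(V) = 1/88 (L(V) = (⅛)*(1/11) = 1/88)
J = 1/88 ≈ 0.011364
a*J = 0*(1/88) = 0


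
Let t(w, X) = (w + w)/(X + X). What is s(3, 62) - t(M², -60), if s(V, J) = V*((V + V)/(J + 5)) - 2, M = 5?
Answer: -1057/804 ≈ -1.3147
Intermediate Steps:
t(w, X) = w/X (t(w, X) = (2*w)/((2*X)) = (2*w)*(1/(2*X)) = w/X)
s(V, J) = -2 + 2*V²/(5 + J) (s(V, J) = V*((2*V)/(5 + J)) - 2 = V*(2*V/(5 + J)) - 2 = 2*V²/(5 + J) - 2 = -2 + 2*V²/(5 + J))
s(3, 62) - t(M², -60) = 2*(-5 + 3² - 1*62)/(5 + 62) - 5²/(-60) = 2*(-5 + 9 - 62)/67 - 25*(-1)/60 = 2*(1/67)*(-58) - 1*(-5/12) = -116/67 + 5/12 = -1057/804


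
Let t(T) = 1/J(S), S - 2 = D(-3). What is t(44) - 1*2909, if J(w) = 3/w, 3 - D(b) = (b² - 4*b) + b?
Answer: -8740/3 ≈ -2913.3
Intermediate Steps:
D(b) = 3 - b² + 3*b (D(b) = 3 - ((b² - 4*b) + b) = 3 - (b² - 3*b) = 3 + (-b² + 3*b) = 3 - b² + 3*b)
S = -13 (S = 2 + (3 - 1*(-3)² + 3*(-3)) = 2 + (3 - 1*9 - 9) = 2 + (3 - 9 - 9) = 2 - 15 = -13)
t(T) = -13/3 (t(T) = 1/(3/(-13)) = 1/(3*(-1/13)) = 1/(-3/13) = -13/3)
t(44) - 1*2909 = -13/3 - 1*2909 = -13/3 - 2909 = -8740/3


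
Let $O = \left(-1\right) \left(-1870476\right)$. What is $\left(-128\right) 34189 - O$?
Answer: $-6246668$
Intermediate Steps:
$O = 1870476$
$\left(-128\right) 34189 - O = \left(-128\right) 34189 - 1870476 = -4376192 - 1870476 = -6246668$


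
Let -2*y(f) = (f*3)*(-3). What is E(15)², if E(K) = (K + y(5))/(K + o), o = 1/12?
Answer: 202500/32761 ≈ 6.1811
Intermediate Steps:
y(f) = 9*f/2 (y(f) = -f*3*(-3)/2 = -3*f*(-3)/2 = -(-9)*f/2 = 9*f/2)
o = 1/12 ≈ 0.083333
E(K) = (45/2 + K)/(1/12 + K) (E(K) = (K + (9/2)*5)/(K + 1/12) = (K + 45/2)/(1/12 + K) = (45/2 + K)/(1/12 + K))
E(15)² = (6*(45 + 2*15)/(1 + 12*15))² = (6*(45 + 30)/(1 + 180))² = (6*75/181)² = (6*(1/181)*75)² = (450/181)² = 202500/32761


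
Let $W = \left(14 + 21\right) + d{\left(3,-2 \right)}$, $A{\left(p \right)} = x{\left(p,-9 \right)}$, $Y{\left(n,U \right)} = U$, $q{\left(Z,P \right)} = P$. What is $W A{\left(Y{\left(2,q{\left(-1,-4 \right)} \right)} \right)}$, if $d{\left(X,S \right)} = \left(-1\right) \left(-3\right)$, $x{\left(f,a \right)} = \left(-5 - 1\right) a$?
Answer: $2052$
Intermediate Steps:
$x{\left(f,a \right)} = - 6 a$
$d{\left(X,S \right)} = 3$
$A{\left(p \right)} = 54$ ($A{\left(p \right)} = \left(-6\right) \left(-9\right) = 54$)
$W = 38$ ($W = \left(14 + 21\right) + 3 = 35 + 3 = 38$)
$W A{\left(Y{\left(2,q{\left(-1,-4 \right)} \right)} \right)} = 38 \cdot 54 = 2052$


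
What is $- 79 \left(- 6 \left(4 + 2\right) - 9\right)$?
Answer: $3555$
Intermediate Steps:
$- 79 \left(- 6 \left(4 + 2\right) - 9\right) = - 79 \left(\left(-6\right) 6 - 9\right) = - 79 \left(-36 - 9\right) = \left(-79\right) \left(-45\right) = 3555$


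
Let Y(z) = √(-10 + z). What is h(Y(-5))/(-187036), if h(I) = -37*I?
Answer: 37*I*√15/187036 ≈ 0.00076616*I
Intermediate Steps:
h(Y(-5))/(-187036) = -37*√(-10 - 5)/(-187036) = -37*I*√15*(-1/187036) = 37*I*√15/187036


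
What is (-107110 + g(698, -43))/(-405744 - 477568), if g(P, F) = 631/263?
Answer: 28169299/232311056 ≈ 0.12126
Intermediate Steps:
g(P, F) = 631/263 (g(P, F) = 631*(1/263) = 631/263)
(-107110 + g(698, -43))/(-405744 - 477568) = (-107110 + 631/263)/(-405744 - 477568) = -28169299/263/(-883312) = -28169299/263*(-1/883312) = 28169299/232311056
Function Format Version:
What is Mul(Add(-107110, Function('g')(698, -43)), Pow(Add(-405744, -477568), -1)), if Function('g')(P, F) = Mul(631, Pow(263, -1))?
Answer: Rational(28169299, 232311056) ≈ 0.12126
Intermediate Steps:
Function('g')(P, F) = Rational(631, 263) (Function('g')(P, F) = Mul(631, Rational(1, 263)) = Rational(631, 263))
Mul(Add(-107110, Function('g')(698, -43)), Pow(Add(-405744, -477568), -1)) = Mul(Add(-107110, Rational(631, 263)), Pow(Add(-405744, -477568), -1)) = Mul(Rational(-28169299, 263), Pow(-883312, -1)) = Mul(Rational(-28169299, 263), Rational(-1, 883312)) = Rational(28169299, 232311056)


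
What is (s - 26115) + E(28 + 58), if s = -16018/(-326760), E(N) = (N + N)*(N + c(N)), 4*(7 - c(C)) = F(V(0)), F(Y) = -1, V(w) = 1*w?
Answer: -1646208871/163380 ≈ -10076.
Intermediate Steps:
V(w) = w
c(C) = 29/4 (c(C) = 7 - 1/4*(-1) = 7 + 1/4 = 29/4)
E(N) = 2*N*(29/4 + N) (E(N) = (N + N)*(N + 29/4) = (2*N)*(29/4 + N) = 2*N*(29/4 + N))
s = 8009/163380 (s = -16018*(-1/326760) = 8009/163380 ≈ 0.049021)
(s - 26115) + E(28 + 58) = (8009/163380 - 26115) + (28 + 58)*(29 + 4*(28 + 58))/2 = -4266660691/163380 + (1/2)*86*(29 + 4*86) = -4266660691/163380 + (1/2)*86*(29 + 344) = -4266660691/163380 + (1/2)*86*373 = -4266660691/163380 + 16039 = -1646208871/163380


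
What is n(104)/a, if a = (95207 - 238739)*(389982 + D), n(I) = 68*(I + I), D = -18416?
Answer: -136/512803953 ≈ -2.6521e-7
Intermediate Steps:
n(I) = 136*I (n(I) = 68*(2*I) = 136*I)
a = -53331611112 (a = (95207 - 238739)*(389982 - 18416) = -143532*371566 = -53331611112)
n(104)/a = (136*104)/(-53331611112) = 14144*(-1/53331611112) = -136/512803953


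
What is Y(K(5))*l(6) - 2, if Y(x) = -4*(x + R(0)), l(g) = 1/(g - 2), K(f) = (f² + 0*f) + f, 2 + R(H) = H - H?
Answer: -30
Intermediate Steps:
R(H) = -2 (R(H) = -2 + (H - H) = -2 + 0 = -2)
K(f) = f + f² (K(f) = (f² + 0) + f = f² + f = f + f²)
l(g) = 1/(-2 + g)
Y(x) = 8 - 4*x (Y(x) = -4*(x - 2) = -4*(-2 + x) = 8 - 4*x)
Y(K(5))*l(6) - 2 = (8 - 20*(1 + 5))/(-2 + 6) - 2 = (8 - 20*6)/4 - 2 = (8 - 4*30)*(¼) - 2 = (8 - 120)*(¼) - 2 = -112*¼ - 2 = -28 - 2 = -30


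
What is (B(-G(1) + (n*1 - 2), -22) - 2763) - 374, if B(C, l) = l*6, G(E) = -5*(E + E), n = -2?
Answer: -3269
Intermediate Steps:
G(E) = -10*E
B(C, l) = 6*l
(B(-G(1) + (n*1 - 2), -22) - 2763) - 374 = (6*(-22) - 2763) - 374 = (-132 - 2763) - 374 = -2895 - 374 = -3269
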